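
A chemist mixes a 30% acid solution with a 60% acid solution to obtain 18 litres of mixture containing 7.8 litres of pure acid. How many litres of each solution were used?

Let a = litres of solution A, b = litres of solution B.
  a + b = 18
  (3/10)a + (3/5)b = 39/5
From equation 1: a = 18 − b.
Substitute into equation 2 and solve: b = 8.
Then a = 10.

litres of solution A: 10, litres of solution B: 8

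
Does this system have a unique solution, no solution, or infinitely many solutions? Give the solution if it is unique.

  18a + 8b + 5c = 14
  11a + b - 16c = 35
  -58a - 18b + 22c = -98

infinitely many solutions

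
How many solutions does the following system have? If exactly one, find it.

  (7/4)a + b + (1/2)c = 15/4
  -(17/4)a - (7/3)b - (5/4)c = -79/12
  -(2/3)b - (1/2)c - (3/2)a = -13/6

no solution

Row-reduce:
R1 ← R1 / (7/4).
R2 ← R2 + 17/4·R1.
R3 ← R3 + 3/2·R1.
R2 ← R2 / (2/21).
R1 ← R1 − 4/7·R2.
R3 ← R3 − 4/21·R2.
Row 3 reduces to 0 = -4, a contradiction. The system is inconsistent.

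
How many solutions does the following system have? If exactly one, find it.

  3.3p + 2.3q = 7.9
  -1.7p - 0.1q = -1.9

Row-reduce the augmented matrix:
R1 ← R1 / (33/10).
R2 ← R2 + 17/10·R1.
R2 ← R2 / (179/165).
R1 ← R1 − 23/33·R2.
Reading off the reduced rows gives p = 1, q = 2.

p = 1, q = 2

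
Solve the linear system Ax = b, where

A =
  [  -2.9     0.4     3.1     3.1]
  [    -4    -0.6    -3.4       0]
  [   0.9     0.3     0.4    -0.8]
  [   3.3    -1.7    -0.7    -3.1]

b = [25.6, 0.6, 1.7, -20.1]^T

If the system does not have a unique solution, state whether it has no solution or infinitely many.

x_1 = -6, x_2 = 5, x_3 = 6, x_4 = -4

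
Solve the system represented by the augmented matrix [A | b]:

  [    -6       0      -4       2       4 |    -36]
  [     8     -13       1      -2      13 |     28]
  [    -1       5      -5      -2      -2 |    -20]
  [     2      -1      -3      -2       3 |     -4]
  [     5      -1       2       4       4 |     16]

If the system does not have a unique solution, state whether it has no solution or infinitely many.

infinitely many solutions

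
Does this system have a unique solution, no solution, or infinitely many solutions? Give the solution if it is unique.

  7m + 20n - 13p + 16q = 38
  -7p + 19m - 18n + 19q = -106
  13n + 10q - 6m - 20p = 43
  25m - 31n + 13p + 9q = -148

no solution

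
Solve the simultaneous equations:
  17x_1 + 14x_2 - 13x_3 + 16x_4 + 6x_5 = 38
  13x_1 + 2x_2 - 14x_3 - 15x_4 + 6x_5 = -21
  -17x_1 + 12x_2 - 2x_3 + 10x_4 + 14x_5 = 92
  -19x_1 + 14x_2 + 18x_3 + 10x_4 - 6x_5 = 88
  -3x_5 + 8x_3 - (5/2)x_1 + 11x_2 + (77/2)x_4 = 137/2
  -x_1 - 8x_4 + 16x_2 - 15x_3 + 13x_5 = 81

Row-reduce:
R1 ← R1 / (17).
R2 ← R2 − 13·R1.
R3 ← R3 + 17·R1.
R4 ← R4 + 19·R1.
R5 ← R5 + 5/2·R1.
R6 ← R6 + 1·R1.
R2 ← R2 / (-148/17).
R1 ← R1 − 14/17·R2.
R3 ← R3 − 26·R2.
R4 ← R4 − 504/17·R2.
R5 ← R5 − 222/17·R2.
R6 ← R6 − 286/17·R2.
R3 ← R3 / (-2007/74).
R1 ← R1 + 85/74·R3.
R2 ← R2 − 69/148·R3.
R4 ← R4 + 383/37·R3.
R6 ← R6 + 1747/74·R3.
R4 ← R4 / (-9755/223).
R1 ← R1 − 158/223·R4.
R2 ← R2 − 971/446·R4.
R3 ← R3 − 455/223·R4.
R6 ← R6 + 2569/223·R4.
Swap R5 and R6.
R5 ← R5 / (-352583/87795).
R1 ← R1 + 52634/87795·R5.
R2 ← R2 − 6016/87795·R5.
R3 ← R3 + 6244/5853·R5.
R4 ← R4 − 7484/87795·R5.
Row 6 reduces to 0 = -1, a contradiction. The system is inconsistent.

no solution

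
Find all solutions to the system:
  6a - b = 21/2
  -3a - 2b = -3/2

Row-reduce the augmented matrix:
R1 ← R1 / (6).
R2 ← R2 + 3·R1.
R2 ← R2 / (-5/2).
R1 ← R1 + 1/6·R2.
Reading off the reduced rows gives a = 3/2, b = -3/2.

a = 3/2, b = -3/2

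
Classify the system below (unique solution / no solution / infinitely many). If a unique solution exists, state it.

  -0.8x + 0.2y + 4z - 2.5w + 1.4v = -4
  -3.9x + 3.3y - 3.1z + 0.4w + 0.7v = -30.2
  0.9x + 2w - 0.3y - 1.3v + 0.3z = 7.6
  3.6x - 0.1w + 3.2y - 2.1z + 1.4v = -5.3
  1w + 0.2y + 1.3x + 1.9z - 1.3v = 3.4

x = 3, y = -6, z = 1, w = 4, v = 4

Row-reduce the augmented matrix:
R1 ← R1 / (-4/5).
R2 ← R2 + 39/10·R1.
R3 ← R3 − 9/10·R1.
R4 ← R4 − 18/5·R1.
R5 ← R5 − 13/10·R1.
R2 ← R2 / (93/40).
R1 ← R1 + 1/4·R2.
R3 ← R3 + 3/40·R2.
R4 ← R4 − 41/10·R2.
R5 ← R5 − 21/40·R2.
R3 ← R3 / (631/155).
R1 ← R1 + 691/93·R3.
R2 ← R2 + 904/93·R3.
R4 ← R4 − 51851/930·R3.
R5 ← R5 − 2093/155·R3.
R4 ← R4 / (-264838/9465).
R1 ← R1 − 14147/3786·R4.
R2 ← R2 − 16823/3786·R4.
R3 ← R3 + 63/631·R4.
R5 ← R5 + 11501/2524·R4.
R5 ← R5 / (-559153/756680).
R1 ← R1 − 4677/75668·R5.
R2 ← R2 − 169563/529676·R5.
R3 ← R3 + 1635/37834·R5.
R4 ← R4 + 165077/264838·R5.
Reading off the reduced rows gives x = 3, y = -6, z = 1, w = 4, v = 4.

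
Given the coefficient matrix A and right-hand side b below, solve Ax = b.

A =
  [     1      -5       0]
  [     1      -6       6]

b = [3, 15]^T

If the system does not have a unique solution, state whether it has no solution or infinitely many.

infinitely many solutions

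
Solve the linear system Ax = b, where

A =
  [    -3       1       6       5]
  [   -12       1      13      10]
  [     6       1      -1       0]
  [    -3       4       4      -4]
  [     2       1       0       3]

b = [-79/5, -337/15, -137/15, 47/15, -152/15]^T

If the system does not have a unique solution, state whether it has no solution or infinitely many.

Row-reduce the augmented matrix:
R1 ← R1 / (-3).
R2 ← R2 + 12·R1.
R3 ← R3 − 6·R1.
R4 ← R4 + 3·R1.
R5 ← R5 − 2·R1.
R2 ← R2 / (-3).
R1 ← R1 + 1/3·R2.
R3 ← R3 − 3·R2.
R4 ← R4 − 3·R2.
R5 ← R5 − 5/3·R2.
Swap R3 and R4.
R3 ← R3 / (-13).
R1 ← R1 + 7/9·R3.
R2 ← R2 − 11/3·R3.
R5 ← R5 + 19/9·R3.
Swap R4 and R5.
R4 ← R4 / (452/117).
R1 ← R1 − 68/117·R4.
R2 ← R2 + 79/39·R4.
R3 ← R3 − 19/13·R4.
R5 reduces to 0 = 0, so the extra equation is consistent.
Reading off the reduced rows gives x_1 = -5/3, x_2 = -4/5, x_3 = -5/3, x_4 = -2.

x_1 = -5/3, x_2 = -4/5, x_3 = -5/3, x_4 = -2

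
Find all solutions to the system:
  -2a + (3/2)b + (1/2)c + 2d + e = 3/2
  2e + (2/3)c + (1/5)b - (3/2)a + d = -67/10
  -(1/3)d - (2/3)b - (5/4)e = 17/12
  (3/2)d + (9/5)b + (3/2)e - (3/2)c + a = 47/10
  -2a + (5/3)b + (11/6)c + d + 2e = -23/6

a = -1, b = 4, c = -3, d = -1, e = -3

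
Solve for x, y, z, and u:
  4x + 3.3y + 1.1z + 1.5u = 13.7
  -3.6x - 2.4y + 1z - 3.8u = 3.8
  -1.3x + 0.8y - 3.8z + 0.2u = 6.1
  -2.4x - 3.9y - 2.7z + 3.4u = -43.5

Row-reduce the augmented matrix:
R1 ← R1 / (4).
R2 ← R2 + 18/5·R1.
R3 ← R3 + 13/10·R1.
R4 ← R4 + 12/5·R1.
R2 ← R2 / (57/100).
R1 ← R1 − 33/40·R2.
R3 ← R3 − 749/400·R2.
R4 ← R4 + 48/25·R2.
R3 ← R3 / (-11377/1140).
R1 ← R1 + 99/38·R3.
R2 ← R2 − 199/57·R3.
R4 ← R4 − 443/95·R3.
R4 ← R4 / (14713/113770).
R1 ← R1 − 18664/11377·R4.
R2 ← R2 + 14132/11377·R4.
R3 ← R3 + 9959/11377·R4.
Reading off the reduced rows gives x = 1, y = 6, z = -1, u = -6.

x = 1, y = 6, z = -1, u = -6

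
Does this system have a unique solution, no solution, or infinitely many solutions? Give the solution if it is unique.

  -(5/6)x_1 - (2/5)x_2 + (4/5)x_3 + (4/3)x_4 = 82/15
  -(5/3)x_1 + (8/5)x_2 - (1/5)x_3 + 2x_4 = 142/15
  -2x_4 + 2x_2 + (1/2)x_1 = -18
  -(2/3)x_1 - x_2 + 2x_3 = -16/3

x_1 = -4, x_2 = -4, x_3 = -6, x_4 = 4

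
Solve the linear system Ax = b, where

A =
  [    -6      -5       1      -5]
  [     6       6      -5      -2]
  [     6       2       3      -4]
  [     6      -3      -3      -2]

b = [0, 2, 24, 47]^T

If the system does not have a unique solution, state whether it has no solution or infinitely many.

x_1 = 5, x_2 = -5, x_3 = 0, x_4 = -1

Row-reduce the augmented matrix:
R1 ← R1 / (-6).
R2 ← R2 − 6·R1.
R3 ← R3 − 6·R1.
R4 ← R4 − 6·R1.
R1 ← R1 − 5/6·R2.
R3 ← R3 + 3·R2.
R4 ← R4 + 8·R2.
R3 ← R3 / (-8).
R1 ← R1 − 19/6·R3.
R2 ← R2 + 4·R3.
R4 ← R4 + 34·R3.
R4 ← R4 / (129/2).
R1 ← R1 + 125/24·R4.
R2 ← R2 − 8·R4.
R3 ← R3 − 15/4·R4.
Reading off the reduced rows gives x_1 = 5, x_2 = -5, x_3 = 0, x_4 = -1.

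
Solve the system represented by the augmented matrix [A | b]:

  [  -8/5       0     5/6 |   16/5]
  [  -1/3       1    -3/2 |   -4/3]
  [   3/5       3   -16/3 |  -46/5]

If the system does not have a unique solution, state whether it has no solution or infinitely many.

no solution

Row-reduce:
R1 ← R1 / (-8/5).
R2 ← R2 + 1/3·R1.
R3 ← R3 − 3/5·R1.
R3 ← R3 − 3·R2.
Row 3 reduces to 0 = -2, a contradiction. The system is inconsistent.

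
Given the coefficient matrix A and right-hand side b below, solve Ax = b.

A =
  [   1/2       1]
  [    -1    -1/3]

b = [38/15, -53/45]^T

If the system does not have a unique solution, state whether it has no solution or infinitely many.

x_1 = 2/5, x_2 = 7/3

From equation 1: x_2 = 38/15 − 1/2·x_1.
Substitute into equation 2 and solve: x_1 = 2/5.
Then x_2 = 7/3.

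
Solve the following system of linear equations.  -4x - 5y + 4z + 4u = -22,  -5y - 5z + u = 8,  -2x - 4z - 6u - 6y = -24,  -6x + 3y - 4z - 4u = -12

x = 3, y = 2, z = -3, u = 3

Row-reduce the augmented matrix:
R1 ← R1 / (-4).
R3 ← R3 + 2·R1.
R4 ← R4 + 6·R1.
R2 ← R2 / (-5).
R1 ← R1 − 5/4·R2.
R3 ← R3 + 7/2·R2.
R4 ← R4 − 21/2·R2.
R3 ← R3 / (-5/2).
R1 ← R1 + 9/4·R3.
R2 ← R2 − 1·R3.
R4 ← R4 + 41/2·R3.
R4 ← R4 / (1586/25).
R1 ← R1 − 177/25·R4.
R2 ← R2 + 92/25·R4.
R3 ← R3 − 87/25·R4.
Reading off the reduced rows gives x = 3, y = 2, z = -3, u = 3.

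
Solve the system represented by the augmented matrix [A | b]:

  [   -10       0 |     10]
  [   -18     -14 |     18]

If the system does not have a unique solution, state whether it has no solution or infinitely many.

x_1 = -1, x_2 = 0

Row-reduce the augmented matrix:
R1 ← R1 / (-10).
R2 ← R2 + 18·R1.
R2 ← R2 / (-14).
Reading off the reduced rows gives x_1 = -1, x_2 = 0.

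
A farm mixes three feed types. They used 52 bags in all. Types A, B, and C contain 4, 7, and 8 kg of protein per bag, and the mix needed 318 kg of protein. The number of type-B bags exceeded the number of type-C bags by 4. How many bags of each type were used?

type-A bags: 20, type-B bags: 18, type-C bags: 14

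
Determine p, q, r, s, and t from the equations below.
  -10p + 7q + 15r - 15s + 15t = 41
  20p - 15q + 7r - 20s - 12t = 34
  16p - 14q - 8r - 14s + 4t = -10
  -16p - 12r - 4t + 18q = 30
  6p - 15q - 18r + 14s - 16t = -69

Row-reduce the augmented matrix:
R1 ← R1 / (-10).
R2 ← R2 − 20·R1.
R3 ← R3 − 16·R1.
R4 ← R4 + 16·R1.
R5 ← R5 − 6·R1.
R2 ← R2 / (-1).
R1 ← R1 + 7/10·R2.
R3 ← R3 + 14/5·R2.
R4 ← R4 − 34/5·R2.
R5 ← R5 + 54/5·R2.
R3 ← R3 / (-438/5).
R1 ← R1 + 137/5·R3.
R2 ← R2 + 37·R3.
R4 ← R4 − 1078/5·R3.
R5 ← R5 + 2043/5·R3.
R4 ← R4 / (-4742/73).
R1 ← R1 − 671/146·R4.
R2 ← R2 − 505/73·R4.
R3 ← R3 + 85/73·R4.
R5 ← R5 − 5054/73·R4.
R5 ← R5 / (-391675/7113).
R1 ← R1 + 20463/4742·R5.
R2 ← R2 + 10330/2371·R5.
R3 ← R3 + 3188/7113·R5.
R4 ← R4 + 4300/7113·R5.
Reading off the reduced rows gives p = 1, q = 3, r = 1, s = -2, t = -1.

p = 1, q = 3, r = 1, s = -2, t = -1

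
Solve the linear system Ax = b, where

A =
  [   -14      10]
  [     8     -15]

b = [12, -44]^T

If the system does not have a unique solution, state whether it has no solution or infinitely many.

x_1 = 2, x_2 = 4

Row-reduce the augmented matrix:
R1 ← R1 / (-14).
R2 ← R2 − 8·R1.
R2 ← R2 / (-65/7).
R1 ← R1 + 5/7·R2.
Reading off the reduced rows gives x_1 = 2, x_2 = 4.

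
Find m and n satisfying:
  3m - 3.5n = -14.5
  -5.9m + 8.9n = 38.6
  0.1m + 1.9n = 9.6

m = 1, n = 5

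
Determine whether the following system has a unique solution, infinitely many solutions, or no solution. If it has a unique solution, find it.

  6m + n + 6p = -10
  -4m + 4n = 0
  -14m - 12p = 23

no solution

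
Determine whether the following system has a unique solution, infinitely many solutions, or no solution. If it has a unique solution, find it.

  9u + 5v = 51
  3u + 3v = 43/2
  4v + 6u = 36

Row-reduce:
R1 ← R1 / (9).
R2 ← R2 − 3·R1.
R3 ← R3 − 6·R1.
R2 ← R2 / (4/3).
R1 ← R1 − 5/9·R2.
R3 ← R3 − 2/3·R2.
Row 3 reduces to 0 = -1/4, a contradiction. The system is inconsistent.

no solution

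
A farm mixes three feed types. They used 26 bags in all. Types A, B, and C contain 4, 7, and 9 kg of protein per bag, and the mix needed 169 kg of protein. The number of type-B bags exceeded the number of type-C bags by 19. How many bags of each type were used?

type-A bags: 5, type-B bags: 20, type-C bags: 1

Let a = type-A bags, b = type-B bags, c = type-C bags.
  a + b + c = 26
  9c + 4a + 7b = 169
  b - c = 19
Row-reduce the augmented matrix:
R2 ← R2 − 4·R1.
R2 ← R2 / (3).
R1 ← R1 − 1·R2.
R3 ← R3 − 1·R2.
R3 ← R3 / (-8/3).
R1 ← R1 + 2/3·R3.
R2 ← R2 − 5/3·R3.
Reading off the reduced rows gives a = 5, b = 20, c = 1.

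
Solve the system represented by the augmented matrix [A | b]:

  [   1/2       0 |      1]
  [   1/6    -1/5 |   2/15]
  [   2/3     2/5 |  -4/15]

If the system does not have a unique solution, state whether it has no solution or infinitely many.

Row-reduce:
R1 ← R1 / (1/2).
R2 ← R2 − 1/6·R1.
R3 ← R3 − 2/3·R1.
R2 ← R2 / (-1/5).
R3 ← R3 − 2/5·R2.
Row 3 reduces to 0 = -2, a contradiction. The system is inconsistent.

no solution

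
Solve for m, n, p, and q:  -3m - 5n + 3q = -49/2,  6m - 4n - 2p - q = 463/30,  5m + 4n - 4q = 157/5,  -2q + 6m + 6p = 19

m = 3, n = 8/5, p = -2/3, q = -5/2

Row-reduce the augmented matrix:
R1 ← R1 / (-3).
R2 ← R2 − 6·R1.
R3 ← R3 − 5·R1.
R4 ← R4 − 6·R1.
R2 ← R2 / (-14).
R1 ← R1 − 5/3·R2.
R3 ← R3 + 13/3·R2.
R4 ← R4 + 10·R2.
R3 ← R3 / (13/21).
R1 ← R1 + 5/21·R3.
R2 ← R2 − 1/7·R3.
R4 ← R4 − 52/7·R3.
R4 ← R4 / (7).
R1 ← R1 + 8/13·R4.
R2 ← R2 + 3/13·R4.
R3 ← R3 + 23/26·R4.
Reading off the reduced rows gives m = 3, n = 8/5, p = -2/3, q = -5/2.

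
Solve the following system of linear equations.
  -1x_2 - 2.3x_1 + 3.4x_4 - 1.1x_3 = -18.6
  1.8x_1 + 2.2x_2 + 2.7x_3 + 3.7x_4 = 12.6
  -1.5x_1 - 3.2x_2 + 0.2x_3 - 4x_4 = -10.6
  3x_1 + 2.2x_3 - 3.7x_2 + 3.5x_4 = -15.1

x_1 = 2, x_2 = 5, x_3 = 2, x_4 = -2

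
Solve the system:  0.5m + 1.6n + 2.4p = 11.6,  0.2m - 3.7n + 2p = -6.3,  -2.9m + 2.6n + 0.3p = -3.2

Row-reduce the augmented matrix:
R1 ← R1 / (1/2).
R2 ← R2 − 1/5·R1.
R3 ← R3 + 29/10·R1.
R2 ← R2 / (-217/50).
R1 ← R1 − 16/5·R2.
R3 ← R3 − 297/25·R2.
R3 ← R3 / (7407/434).
R1 ← R1 − 1208/217·R3.
R2 ← R2 + 52/217·R3.
Reading off the reduced rows gives m = 4, n = 3, p = 2.

m = 4, n = 3, p = 2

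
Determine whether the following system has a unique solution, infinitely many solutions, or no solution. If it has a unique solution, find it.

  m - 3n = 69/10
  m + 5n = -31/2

m = -3/2, n = -14/5

From equation 1: m = 69/10 + 3·n.
Substitute into equation 2 and solve: n = -14/5.
Then m = -3/2.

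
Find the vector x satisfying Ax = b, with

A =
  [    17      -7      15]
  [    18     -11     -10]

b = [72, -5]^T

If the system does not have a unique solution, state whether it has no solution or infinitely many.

Row-reduce:
R1 ← R1 / (17).
R2 ← R2 − 18·R1.
R2 ← R2 / (-61/17).
R1 ← R1 + 7/17·R2.
Rank is 2 with 3 unknowns, leaving x_3 free.

infinitely many solutions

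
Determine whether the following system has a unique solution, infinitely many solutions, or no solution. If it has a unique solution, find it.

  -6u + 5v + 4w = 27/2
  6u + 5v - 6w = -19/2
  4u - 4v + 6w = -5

u = -3/2, v = 1/2, w = 1/2

Row-reduce the augmented matrix:
R1 ← R1 / (-6).
R2 ← R2 − 6·R1.
R3 ← R3 − 4·R1.
R2 ← R2 / (10).
R1 ← R1 + 5/6·R2.
R3 ← R3 + 2/3·R2.
R3 ← R3 / (128/15).
R1 ← R1 + 5/6·R3.
R2 ← R2 + 1/5·R3.
Reading off the reduced rows gives u = -3/2, v = 1/2, w = 1/2.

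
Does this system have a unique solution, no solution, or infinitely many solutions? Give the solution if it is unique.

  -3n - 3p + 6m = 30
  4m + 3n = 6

infinitely many solutions

Row-reduce:
R1 ← R1 / (6).
R2 ← R2 − 4·R1.
R2 ← R2 / (5).
R1 ← R1 + 1/2·R2.
Rank is 2 with 3 unknowns, leaving p free.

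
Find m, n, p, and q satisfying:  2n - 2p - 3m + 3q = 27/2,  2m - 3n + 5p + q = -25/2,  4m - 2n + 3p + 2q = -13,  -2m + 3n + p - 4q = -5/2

m = -5/2, n = -1/2, p = -2, q = 1

Row-reduce the augmented matrix:
R1 ← R1 / (-3).
R2 ← R2 − 2·R1.
R3 ← R3 − 4·R1.
R4 ← R4 + 2·R1.
R2 ← R2 / (-5/3).
R1 ← R1 + 2/3·R2.
R3 ← R3 − 2/3·R2.
R4 ← R4 − 5/3·R2.
R3 ← R3 / (9/5).
R1 ← R1 + 4/5·R3.
R2 ← R2 + 11/5·R3.
R4 ← R4 − 6·R3.
R4 ← R4 / (-27).
R1 ← R1 − 1·R4.
R2 ← R2 − 7·R4.
R3 ← R3 − 4·R4.
Reading off the reduced rows gives m = -5/2, n = -1/2, p = -2, q = 1.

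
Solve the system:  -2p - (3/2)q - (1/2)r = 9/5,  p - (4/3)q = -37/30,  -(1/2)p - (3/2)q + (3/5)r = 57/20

p = -3/2, q = -1/5, r = 3

Row-reduce the augmented matrix:
R1 ← R1 / (-2).
R2 ← R2 − 1·R1.
R3 ← R3 + 1/2·R1.
R2 ← R2 / (-25/12).
R1 ← R1 − 3/4·R2.
R3 ← R3 + 9/8·R2.
R3 ← R3 / (43/50).
R1 ← R1 − 4/25·R3.
R2 ← R2 − 3/25·R3.
Reading off the reduced rows gives p = -3/2, q = -1/5, r = 3.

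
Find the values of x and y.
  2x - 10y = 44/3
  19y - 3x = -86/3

Row-reduce the augmented matrix:
R1 ← R1 / (2).
R2 ← R2 + 3·R1.
R2 ← R2 / (4).
R1 ← R1 + 5·R2.
Reading off the reduced rows gives x = -1, y = -5/3.

x = -1, y = -5/3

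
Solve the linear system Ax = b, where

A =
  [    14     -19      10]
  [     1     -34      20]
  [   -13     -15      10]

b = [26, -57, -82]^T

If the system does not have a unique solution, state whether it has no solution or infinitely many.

no solution

Row-reduce:
R1 ← R1 / (14).
R2 ← R2 − 1·R1.
R3 ← R3 + 13·R1.
R2 ← R2 / (-457/14).
R1 ← R1 + 19/14·R2.
R3 ← R3 + 457/14·R2.
Row 3 reduces to 0 = 1, a contradiction. The system is inconsistent.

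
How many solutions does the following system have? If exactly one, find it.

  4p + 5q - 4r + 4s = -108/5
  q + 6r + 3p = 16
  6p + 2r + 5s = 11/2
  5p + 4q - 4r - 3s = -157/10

p = 2/5, q = -2, r = 14/5, s = -1/2

Row-reduce the augmented matrix:
R1 ← R1 / (4).
R2 ← R2 − 3·R1.
R3 ← R3 − 6·R1.
R4 ← R4 − 5·R1.
R2 ← R2 / (-11/4).
R1 ← R1 − 5/4·R2.
R3 ← R3 + 15/2·R2.
R4 ← R4 + 9/4·R2.
R3 ← R3 / (-182/11).
R1 ← R1 − 34/11·R3.
R2 ← R2 + 36/11·R3.
R4 ← R4 + 70/11·R3.
R4 ← R4 / (-108/13).
R1 ← R1 − 89/91·R4.
R2 ← R2 + 30/91·R4.
R3 ← R3 + 79/182·R4.
Reading off the reduced rows gives p = 2/5, q = -2, r = 14/5, s = -1/2.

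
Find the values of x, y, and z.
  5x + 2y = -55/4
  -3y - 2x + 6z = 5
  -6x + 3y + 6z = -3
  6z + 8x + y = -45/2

Row-reduce the augmented matrix:
R1 ← R1 / (5).
R2 ← R2 + 2·R1.
R3 ← R3 + 6·R1.
R4 ← R4 − 8·R1.
R2 ← R2 / (-11/5).
R1 ← R1 − 2/5·R2.
R3 ← R3 − 27/5·R2.
R4 ← R4 + 11/5·R2.
R3 ← R3 / (228/11).
R1 ← R1 − 12/11·R3.
R2 ← R2 + 30/11·R3.
R4 reduces to 0 = 0, so the extra equation is consistent.
Reading off the reduced rows gives x = -7/4, y = -5/2, z = -1.

x = -7/4, y = -5/2, z = -1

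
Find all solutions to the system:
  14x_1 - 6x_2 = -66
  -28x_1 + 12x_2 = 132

infinitely many solutions

Row-reduce:
R1 ← R1 / (14).
R2 ← R2 + 28·R1.
Rank is 1 with 2 unknowns, leaving x_2 free.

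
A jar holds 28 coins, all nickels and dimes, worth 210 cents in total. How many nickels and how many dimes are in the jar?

nickels: 14, dimes: 14

Let n = nickels, d = dimes.
  n + d = 28
  10d + 5n = 210
From equation 1: n = 28 − d.
Substitute into equation 2 and solve: d = 14.
Then n = 14.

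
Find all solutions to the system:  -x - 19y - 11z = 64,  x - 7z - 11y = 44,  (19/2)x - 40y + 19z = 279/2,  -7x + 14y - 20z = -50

Row-reduce:
R1 ← R1 / (-1).
R2 ← R2 − 1·R1.
R3 ← R3 − 19/2·R1.
R4 ← R4 + 7·R1.
R2 ← R2 / (-30).
R1 ← R1 − 19·R2.
R3 ← R3 + 441/2·R2.
R4 ← R4 − 147·R2.
R3 ← R3 / (234/5).
R1 ← R1 + 2/5·R3.
R2 ← R2 − 3/5·R3.
R4 ← R4 + 156/5·R3.
Row 4 reduces to 0 = 1/3, a contradiction. The system is inconsistent.

no solution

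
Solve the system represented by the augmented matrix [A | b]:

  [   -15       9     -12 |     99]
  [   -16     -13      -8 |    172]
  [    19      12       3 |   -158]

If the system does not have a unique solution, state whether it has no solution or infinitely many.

Row-reduce the augmented matrix:
R1 ← R1 / (-15).
R2 ← R2 + 16·R1.
R3 ← R3 − 19·R1.
R2 ← R2 / (-113/5).
R1 ← R1 + 3/5·R2.
R3 ← R3 − 117/5·R2.
R3 ← R3 / (-817/113).
R1 ← R1 − 76/113·R3.
R2 ← R2 + 24/113·R3.
Reading off the reduced rows gives x_1 = -5, x_2 = -4, x_3 = -5.

x_1 = -5, x_2 = -4, x_3 = -5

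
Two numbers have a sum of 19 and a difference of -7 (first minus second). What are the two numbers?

Let x = first number, y = second number.
  x + y = 19
  -y + x = -7
Row-reduce the augmented matrix:
R2 ← R2 − 1·R1.
R2 ← R2 / (-2).
R1 ← R1 − 1·R2.
Reading off the reduced rows gives x = 6, y = 13.

first number: 6, second number: 13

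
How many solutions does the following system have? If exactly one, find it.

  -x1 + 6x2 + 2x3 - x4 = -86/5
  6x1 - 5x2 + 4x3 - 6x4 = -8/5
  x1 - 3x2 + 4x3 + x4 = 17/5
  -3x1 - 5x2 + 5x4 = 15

Row-reduce the augmented matrix:
R1 ← R1 / (-1).
R2 ← R2 − 6·R1.
R3 ← R3 − 1·R1.
R4 ← R4 + 3·R1.
R2 ← R2 / (31).
R1 ← R1 + 6·R2.
R3 ← R3 − 3·R2.
R4 ← R4 + 23·R2.
R3 ← R3 / (138/31).
R1 ← R1 − 34/31·R3.
R2 ← R2 − 16/31·R3.
R4 ← R4 − 182/31·R3.
R4 ← R4 / (-56/23).
R1 ← R1 + 37/23·R4.
R2 ← R2 + 12/23·R4.
R3 ← R3 − 6/23·R4.
Reading off the reduced rows gives x1 = 2, x2 = -8/5, x3 = -3/2, x4 = 13/5.

x1 = 2, x2 = -8/5, x3 = -3/2, x4 = 13/5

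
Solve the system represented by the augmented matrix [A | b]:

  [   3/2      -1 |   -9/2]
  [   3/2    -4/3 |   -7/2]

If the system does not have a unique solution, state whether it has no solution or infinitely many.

x_1 = -5, x_2 = -3

Row-reduce the augmented matrix:
R1 ← R1 / (3/2).
R2 ← R2 − 3/2·R1.
R2 ← R2 / (-1/3).
R1 ← R1 + 2/3·R2.
Reading off the reduced rows gives x_1 = -5, x_2 = -3.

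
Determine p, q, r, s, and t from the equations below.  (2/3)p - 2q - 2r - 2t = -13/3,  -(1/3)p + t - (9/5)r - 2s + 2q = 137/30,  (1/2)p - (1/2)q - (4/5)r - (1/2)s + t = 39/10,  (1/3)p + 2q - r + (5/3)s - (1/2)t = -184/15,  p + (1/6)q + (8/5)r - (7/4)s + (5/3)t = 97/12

p = -13/5, q = -11/5, r = 1/2, s = -3, t = 3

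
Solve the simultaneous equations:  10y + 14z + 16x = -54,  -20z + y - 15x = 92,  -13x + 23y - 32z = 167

no solution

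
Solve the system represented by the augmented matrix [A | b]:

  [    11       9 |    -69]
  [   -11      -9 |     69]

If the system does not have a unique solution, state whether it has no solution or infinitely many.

Row-reduce:
R1 ← R1 / (11).
R2 ← R2 + 11·R1.
Rank is 1 with 2 unknowns, leaving x_2 free.

infinitely many solutions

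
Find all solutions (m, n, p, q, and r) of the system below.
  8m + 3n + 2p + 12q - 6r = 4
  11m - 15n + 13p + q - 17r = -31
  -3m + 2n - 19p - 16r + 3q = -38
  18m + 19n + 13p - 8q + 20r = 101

infinitely many solutions

Row-reduce:
R1 ← R1 / (8).
R2 ← R2 − 11·R1.
R3 ← R3 + 3·R1.
R4 ← R4 − 18·R1.
R2 ← R2 / (-153/8).
R1 ← R1 − 3/8·R2.
R3 ← R3 − 25/8·R2.
R4 ← R4 − 49/4·R2.
R3 ← R3 / (-2536/153).
R1 ← R1 − 23/51·R3.
R2 ← R2 + 82/153·R3.
R4 ← R4 − 2305/153·R3.
R4 ← R4 / (-12811/317).
R1 ← R1 − 422/317·R4.
R2 ← R2 − 206/317·R4.
R3 ← R3 + 95/317·R4.
Rank is 4 with 5 unknowns, leaving r free.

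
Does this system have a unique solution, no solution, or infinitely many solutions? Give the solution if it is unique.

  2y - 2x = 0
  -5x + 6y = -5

x = -5, y = -5

Row-reduce the augmented matrix:
R1 ← R1 / (-2).
R2 ← R2 + 5·R1.
R1 ← R1 + 1·R2.
Reading off the reduced rows gives x = -5, y = -5.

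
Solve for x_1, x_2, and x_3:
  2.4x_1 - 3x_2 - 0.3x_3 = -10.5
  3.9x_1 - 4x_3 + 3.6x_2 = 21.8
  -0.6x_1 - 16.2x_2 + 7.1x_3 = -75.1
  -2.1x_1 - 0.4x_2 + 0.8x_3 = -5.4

Row-reduce the augmented matrix:
R1 ← R1 / (12/5).
R2 ← R2 − 39/10·R1.
R3 ← R3 + 3/5·R1.
R4 ← R4 + 21/10·R1.
R2 ← R2 / (339/40).
R1 ← R1 + 5/4·R2.
R3 ← R3 + 339/20·R2.
R4 ← R4 + 121/40·R2.
Swap R3 and R4.
R3 ← R3 / (-1214/1695).
R1 ← R1 + 218/339·R3.
R2 ← R2 + 281/678·R3.
R4 reduces to 0 = 0, so the extra equation is consistent.
Reading off the reduced rows gives x_1 = 2, x_2 = 5, x_3 = 1.

x_1 = 2, x_2 = 5, x_3 = 1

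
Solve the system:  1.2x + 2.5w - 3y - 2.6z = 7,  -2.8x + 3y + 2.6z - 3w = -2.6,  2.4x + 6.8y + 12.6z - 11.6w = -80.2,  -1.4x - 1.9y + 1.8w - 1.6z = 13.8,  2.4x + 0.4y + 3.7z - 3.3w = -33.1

x = -4, y = 2, z = -3, w = 4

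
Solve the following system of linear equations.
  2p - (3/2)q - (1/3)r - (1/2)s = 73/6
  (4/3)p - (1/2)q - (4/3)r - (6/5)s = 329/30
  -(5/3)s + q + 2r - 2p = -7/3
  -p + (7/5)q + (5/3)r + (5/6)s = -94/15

p = 6, q = 1, r = 1, s = -4

Row-reduce the augmented matrix:
R1 ← R1 / (2).
R2 ← R2 − 4/3·R1.
R3 ← R3 + 2·R1.
R4 ← R4 + 1·R1.
R2 ← R2 / (1/2).
R1 ← R1 + 3/4·R2.
R3 ← R3 + 1/2·R2.
R4 ← R4 − 13/20·R2.
R3 ← R3 / (5/9).
R1 ← R1 + 11/6·R3.
R2 ← R2 + 20/9·R3.
R4 ← R4 − 53/18·R3.
R4 ← R4 / (1334/75).
R1 ← R1 + 289/25·R4.
R2 ← R2 + 208/15·R4.
R3 ← R3 + 273/50·R4.
Reading off the reduced rows gives p = 6, q = 1, r = 1, s = -4.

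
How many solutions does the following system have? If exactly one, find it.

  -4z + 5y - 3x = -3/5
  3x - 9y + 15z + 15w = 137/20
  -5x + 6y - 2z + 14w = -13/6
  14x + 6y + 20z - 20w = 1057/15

Row-reduce the augmented matrix:
R1 ← R1 / (-3).
R2 ← R2 − 3·R1.
R3 ← R3 + 5·R1.
R4 ← R4 − 14·R1.
R2 ← R2 / (-4).
R1 ← R1 + 5/3·R2.
R3 ← R3 + 7/3·R2.
R4 ← R4 − 88/3·R2.
R3 ← R3 / (-7/4).
R1 ← R1 + 13/4·R3.
R2 ← R2 + 11/4·R3.
R4 ← R4 − 82·R3.
R4 ← R4 / (336).
R1 ← R1 + 16·R4.
R2 ← R2 + 12·R4.
R3 ← R3 + 3·R4.
Reading off the reduced rows gives x = 6/5, y = 2, z = 7/4, w = -1/3.

x = 6/5, y = 2, z = 7/4, w = -1/3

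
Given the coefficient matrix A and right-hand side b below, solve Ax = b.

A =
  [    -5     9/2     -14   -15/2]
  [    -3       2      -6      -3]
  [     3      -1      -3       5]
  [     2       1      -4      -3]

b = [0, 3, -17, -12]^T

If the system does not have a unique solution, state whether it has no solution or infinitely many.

Row-reduce:
R1 ← R1 / (-5).
R2 ← R2 + 3·R1.
R3 ← R3 − 3·R1.
R4 ← R4 − 2·R1.
R2 ← R2 / (-7/10).
R1 ← R1 + 9/10·R2.
R3 ← R3 − 17/10·R2.
R4 ← R4 − 14/5·R2.
R3 ← R3 / (-39/7).
R1 ← R1 + 2/7·R3.
R2 ← R2 + 24/7·R3.
Rank is 3 with 4 unknowns, leaving x_4 free.

infinitely many solutions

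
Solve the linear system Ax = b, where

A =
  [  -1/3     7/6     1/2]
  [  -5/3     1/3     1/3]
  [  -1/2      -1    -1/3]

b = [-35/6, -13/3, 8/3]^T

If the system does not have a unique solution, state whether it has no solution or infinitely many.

no solution

Row-reduce:
R1 ← R1 / (-1/3).
R2 ← R2 + 5/3·R1.
R3 ← R3 + 1/2·R1.
R2 ← R2 / (-11/2).
R1 ← R1 + 7/2·R2.
R3 ← R3 + 11/4·R2.
Row 3 reduces to 0 = -1, a contradiction. The system is inconsistent.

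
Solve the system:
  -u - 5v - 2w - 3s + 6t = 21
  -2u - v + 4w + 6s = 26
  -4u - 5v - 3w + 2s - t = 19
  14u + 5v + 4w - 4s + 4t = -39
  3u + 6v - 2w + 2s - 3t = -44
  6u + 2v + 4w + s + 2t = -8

no solution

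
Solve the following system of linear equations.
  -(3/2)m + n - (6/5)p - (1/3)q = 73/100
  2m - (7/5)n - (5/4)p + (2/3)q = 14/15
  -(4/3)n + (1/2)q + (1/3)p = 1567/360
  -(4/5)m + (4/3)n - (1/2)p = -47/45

m = -7/3, n = -7/3, p = -2/5, q = 11/4

Row-reduce the augmented matrix:
R1 ← R1 / (-3/2).
R2 ← R2 − 2·R1.
R4 ← R4 + 4/5·R1.
R2 ← R2 / (-1/15).
R1 ← R1 + 2/3·R2.
R3 ← R3 + 4/3·R2.
R4 ← R4 − 4/5·R2.
R3 ← R3 / (172/3).
R1 ← R1 − 293/10·R3.
R2 ← R2 − 171/4·R3.
R4 ← R4 + 1703/50·R3.
R4 ← R4 / (77581/154800).
R1 ← R1 − 163/10320·R4.
R2 ← R2 + 1619/4128·R4.
R3 ← R3 + 71/1032·R4.
Reading off the reduced rows gives m = -7/3, n = -7/3, p = -2/5, q = 11/4.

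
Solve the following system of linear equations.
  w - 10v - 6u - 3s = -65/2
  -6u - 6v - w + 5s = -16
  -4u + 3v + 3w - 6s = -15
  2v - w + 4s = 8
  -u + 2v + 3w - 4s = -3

Row-reduce:
R1 ← R1 / (-6).
R2 ← R2 + 6·R1.
R3 ← R3 + 4·R1.
R5 ← R5 + 1·R1.
R2 ← R2 / (4).
R1 ← R1 − 5/3·R2.
R3 ← R3 − 29/3·R2.
R4 ← R4 − 2·R2.
R5 ← R5 − 11/3·R2.
R3 ← R3 / (43/6).
R1 ← R1 − 2/3·R3.
R2 ← R2 + 1/2·R3.
R5 ← R5 − 14/3·R3.
Swap R4 and R5.
R4 ← R4 / (375/86).
R1 ← R1 + 57/86·R4.
R2 ← R2 − 16/43·R4.
R3 ← R3 + 140/43·R4.
Row 5 reduces to 0 = -1/4, a contradiction. The system is inconsistent.

no solution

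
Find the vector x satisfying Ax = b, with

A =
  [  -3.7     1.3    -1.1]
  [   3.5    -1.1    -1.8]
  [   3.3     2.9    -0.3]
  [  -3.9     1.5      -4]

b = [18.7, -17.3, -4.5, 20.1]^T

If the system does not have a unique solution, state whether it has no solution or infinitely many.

x_1 = -4, x_2 = 3, x_3 = 0

Row-reduce the augmented matrix:
R1 ← R1 / (-37/10).
R2 ← R2 − 7/2·R1.
R3 ← R3 − 33/10·R1.
R4 ← R4 + 39/10·R1.
R2 ← R2 / (24/185).
R1 ← R1 + 13/37·R2.
R3 ← R3 − 751/185·R2.
R4 ← R4 − 24/185·R2.
R3 ← R3 / (4205/48).
R1 ← R1 + 355/48·R3.
R2 ← R2 + 1051/48·R3.
R4 reduces to 0 = 0, so the extra equation is consistent.
Reading off the reduced rows gives x_1 = -4, x_2 = 3, x_3 = 0.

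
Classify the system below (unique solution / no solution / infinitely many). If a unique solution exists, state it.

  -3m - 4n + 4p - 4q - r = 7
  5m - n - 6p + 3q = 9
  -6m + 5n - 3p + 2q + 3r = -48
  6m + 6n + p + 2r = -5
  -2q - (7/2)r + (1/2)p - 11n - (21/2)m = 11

infinitely many solutions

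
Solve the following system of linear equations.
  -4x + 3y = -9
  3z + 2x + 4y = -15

Row-reduce:
R1 ← R1 / (-4).
R2 ← R2 − 2·R1.
R2 ← R2 / (11/2).
R1 ← R1 + 3/4·R2.
Rank is 2 with 3 unknowns, leaving z free.

infinitely many solutions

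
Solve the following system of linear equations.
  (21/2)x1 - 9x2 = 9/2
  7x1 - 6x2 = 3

Row-reduce:
R1 ← R1 / (21/2).
R2 ← R2 − 7·R1.
Rank is 1 with 2 unknowns, leaving x2 free.

infinitely many solutions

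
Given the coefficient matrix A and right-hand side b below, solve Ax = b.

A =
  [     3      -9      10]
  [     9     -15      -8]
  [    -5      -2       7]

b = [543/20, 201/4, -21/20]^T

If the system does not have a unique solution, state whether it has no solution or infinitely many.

x_1 = 5/4, x_2 = -13/5, x_3 = 0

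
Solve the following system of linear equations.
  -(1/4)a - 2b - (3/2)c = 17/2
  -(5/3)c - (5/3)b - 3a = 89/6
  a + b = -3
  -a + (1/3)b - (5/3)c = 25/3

no solution

Row-reduce:
R1 ← R1 / (-1/4).
R2 ← R2 + 3·R1.
R3 ← R3 − 1·R1.
R4 ← R4 + 1·R1.
R2 ← R2 / (67/3).
R1 ← R1 − 8·R2.
R3 ← R3 + 7·R2.
R4 ← R4 − 25/3·R2.
R3 ← R3 / (-59/67).
R1 ← R1 − 10/67·R3.
R2 ← R2 − 49/67·R3.
R4 ← R4 + 118/67·R3.
Row 4 reduces to 0 = -1/2, a contradiction. The system is inconsistent.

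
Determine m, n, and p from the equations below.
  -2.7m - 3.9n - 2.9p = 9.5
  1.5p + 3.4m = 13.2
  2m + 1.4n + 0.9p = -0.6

Row-reduce the augmented matrix:
R1 ← R1 / (-27/10).
R2 ← R2 − 17/5·R1.
R3 ← R3 − 2·R1.
R2 ← R2 / (-221/45).
R1 ← R1 − 13/9·R2.
R3 ← R3 + 67/45·R2.
R3 ← R3 / (-395/663).
R1 ← R1 − 15/34·R3.
R2 ← R2 − 581/1326·R3.
Reading off the reduced rows gives m = 3, n = -6, p = 2.

m = 3, n = -6, p = 2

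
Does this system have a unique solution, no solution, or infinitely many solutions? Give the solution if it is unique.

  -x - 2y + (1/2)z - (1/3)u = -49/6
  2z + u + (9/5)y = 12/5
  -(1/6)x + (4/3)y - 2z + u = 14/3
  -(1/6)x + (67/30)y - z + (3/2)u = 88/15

infinitely many solutions

Row-reduce:
R1 ← R1 / (-1).
R3 ← R3 + 1/6·R1.
R4 ← R4 + 1/6·R1.
R2 ← R2 / (9/5).
R1 ← R1 − 2·R2.
R3 ← R3 − 5/3·R2.
R4 ← R4 − 77/30·R2.
R3 ← R3 / (-425/108).
R1 ← R1 + 49/18·R3.
R2 ← R2 − 10/9·R3.
R4 ← R4 + 425/108·R3.
Rank is 3 with 4 unknowns, leaving u free.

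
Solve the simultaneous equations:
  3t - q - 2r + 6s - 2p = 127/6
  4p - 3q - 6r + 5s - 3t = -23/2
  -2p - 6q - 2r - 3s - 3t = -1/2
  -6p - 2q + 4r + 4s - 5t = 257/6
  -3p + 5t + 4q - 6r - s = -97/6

Row-reduce the augmented matrix:
R1 ← R1 / (-2).
R2 ← R2 − 4·R1.
R3 ← R3 + 2·R1.
R4 ← R4 + 6·R1.
R5 ← R5 + 3·R1.
R2 ← R2 / (-5).
R1 ← R1 − 1/2·R2.
R3 ← R3 + 5·R2.
R4 ← R4 − 1·R2.
R5 ← R5 − 11/2·R2.
R3 ← R3 / (10).
R2 ← R2 − 2·R3.
R4 ← R4 − 8·R3.
R5 ← R5 + 14·R3.
R4 ← R4 / (51/5).
R1 ← R1 + 13/10·R4.
R2 ← R2 − 9/5·R4.
R3 ← R3 + 13/5·R4.
R5 ← R5 + 277/10·R4.
R5 ← R5 / (-2615/102).
R1 ← R1 + 203/102·R5.
R2 ← R2 − 39/17·R5.
R3 ← R3 + 253/102·R5.
R4 ← R4 + 31/51·R5.
Reading off the reduced rows gives p = -3, q = -5/3, r = 3, s = 3, t = 1/2.

p = -3, q = -5/3, r = 3, s = 3, t = 1/2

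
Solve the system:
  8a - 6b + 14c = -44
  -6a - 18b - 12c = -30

Row-reduce:
R1 ← R1 / (8).
R2 ← R2 + 6·R1.
R2 ← R2 / (-45/2).
R1 ← R1 + 3/4·R2.
Rank is 2 with 3 unknowns, leaving c free.

infinitely many solutions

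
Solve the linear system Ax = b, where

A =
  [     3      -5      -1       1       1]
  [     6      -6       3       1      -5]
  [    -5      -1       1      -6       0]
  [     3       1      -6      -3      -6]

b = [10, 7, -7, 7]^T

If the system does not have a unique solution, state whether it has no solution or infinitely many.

infinitely many solutions

Row-reduce:
R1 ← R1 / (3).
R2 ← R2 − 6·R1.
R3 ← R3 + 5·R1.
R4 ← R4 − 3·R1.
R2 ← R2 / (4).
R1 ← R1 + 5/3·R2.
R3 ← R3 + 28/3·R2.
R4 ← R4 − 6·R2.
R3 ← R3 / (11).
R1 ← R1 − 7/4·R3.
R2 ← R2 − 5/4·R3.
R4 ← R4 + 25/2·R3.
R4 ← R4 / (-665/66).
R1 ← R1 − 43/44·R4.
R2 ← R2 − 67/132·R4.
R3 ← R3 + 20/33·R4.
Rank is 4 with 5 unknowns, leaving x_5 free.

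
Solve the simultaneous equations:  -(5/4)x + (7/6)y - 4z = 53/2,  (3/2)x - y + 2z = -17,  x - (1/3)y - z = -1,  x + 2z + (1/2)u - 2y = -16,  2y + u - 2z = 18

no solution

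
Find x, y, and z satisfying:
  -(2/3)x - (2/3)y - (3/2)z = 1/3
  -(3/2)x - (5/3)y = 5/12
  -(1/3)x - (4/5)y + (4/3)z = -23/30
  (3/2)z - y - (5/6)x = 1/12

Row-reduce the augmented matrix:
R1 ← R1 / (-2/3).
R2 ← R2 + 3/2·R1.
R3 ← R3 + 1/3·R1.
R4 ← R4 + 5/6·R1.
R2 ← R2 / (-1/6).
R1 ← R1 − 1·R2.
R3 ← R3 + 7/15·R2.
R4 ← R4 + 1/6·R2.
R3 ← R3 / (-221/30).
R1 ← R1 − 45/2·R3.
R2 ← R2 + 81/4·R3.
R4 reduces to 0 = 0, so the extra equation is consistent.
Reading off the reduced rows gives x = -5/2, y = 2, z = 0.

x = -5/2, y = 2, z = 0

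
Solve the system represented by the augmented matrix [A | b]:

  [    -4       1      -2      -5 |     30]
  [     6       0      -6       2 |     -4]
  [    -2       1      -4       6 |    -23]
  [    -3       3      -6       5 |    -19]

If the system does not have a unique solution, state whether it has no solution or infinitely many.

x_1 = -1, x_2 = -3, x_3 = -2, x_4 = -5

Row-reduce the augmented matrix:
R1 ← R1 / (-4).
R2 ← R2 − 6·R1.
R3 ← R3 + 2·R1.
R4 ← R4 + 3·R1.
R2 ← R2 / (3/2).
R1 ← R1 + 1/4·R2.
R3 ← R3 − 1/2·R2.
R4 ← R4 − 9/4·R2.
Swap R3 and R4.
R3 ← R3 / (9).
R1 ← R1 + 1·R3.
R2 ← R2 + 6·R3.
R4 ← R4 / (31/3).
R1 ← R1 − 20/9·R4.
R2 ← R2 − 23/3·R4.
R3 ← R3 − 17/9·R4.
Reading off the reduced rows gives x_1 = -1, x_2 = -3, x_3 = -2, x_4 = -5.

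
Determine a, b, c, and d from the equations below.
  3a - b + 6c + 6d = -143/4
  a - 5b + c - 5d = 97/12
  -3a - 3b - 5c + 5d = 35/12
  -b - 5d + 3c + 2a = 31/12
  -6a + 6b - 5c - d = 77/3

a = -3/2, b = 1/4, c = -5/2, d = -8/3

Row-reduce the augmented matrix:
R1 ← R1 / (3).
R2 ← R2 − 1·R1.
R3 ← R3 + 3·R1.
R4 ← R4 − 2·R1.
R5 ← R5 + 6·R1.
R2 ← R2 / (-14/3).
R1 ← R1 + 1/3·R2.
R3 ← R3 + 4·R2.
R4 ← R4 + 1/3·R2.
R5 ← R5 − 4·R2.
R3 ← R3 / (13/7).
R1 ← R1 − 29/14·R3.
R2 ← R2 − 3/14·R3.
R4 ← R4 + 13/14·R3.
R5 ← R5 − 43/7·R3.
Swap R4 and R5.
R4 ← R4 / (-666/13).
R1 ← R1 + 214/13·R4.
R2 ← R2 + 6/13·R4.
R3 ← R3 − 119/13·R4.
R5 reduces to 0 = 0, so the extra equation is consistent.
Reading off the reduced rows gives a = -3/2, b = 1/4, c = -5/2, d = -8/3.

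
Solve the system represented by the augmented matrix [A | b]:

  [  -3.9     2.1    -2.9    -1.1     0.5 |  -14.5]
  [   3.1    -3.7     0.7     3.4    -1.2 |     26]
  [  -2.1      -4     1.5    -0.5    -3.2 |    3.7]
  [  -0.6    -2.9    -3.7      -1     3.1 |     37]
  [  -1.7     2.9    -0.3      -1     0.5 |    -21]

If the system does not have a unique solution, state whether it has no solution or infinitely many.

Row-reduce the augmented matrix:
R1 ← R1 / (-39/10).
R2 ← R2 − 31/10·R1.
R3 ← R3 + 21/10·R1.
R4 ← R4 + 3/5·R1.
R5 ← R5 + 17/10·R1.
R2 ← R2 / (-132/65).
R1 ← R1 + 7/13·R2.
R3 ← R3 + 667/130·R2.
R4 ← R4 + 419/130·R2.
R5 ← R5 − 129/65·R2.
R3 ← R3 / (28183/3960).
R1 ← R1 − 463/396·R3.
R2 ← R2 − 313/396·R3.
R4 ← R4 + 2797/3960·R3.
R5 ← R5 + 133/220·R3.
R4 ← R4 / (-615899/112732).
R1 ← R1 − 36385/56366·R4.
R2 ← R2 + 15367/28183·R4.
R3 ← R3 + 49807/56366·R4.
R5 ← R5 − 79675/56366·R4.
R5 ← R5 / (2771377/6158990).
R1 ← R1 − 500231/615899·R5.
R2 ← R2 − 433419/3079495·R5.
R3 ← R3 + 2692628/3079495·R5.
R4 ← R4 + 2341319/3079495·R5.
Reading off the reduced rows gives x_1 = 4, x_2 = -6, x_3 = -4, x_4 = -1, x_5 = 2.

x_1 = 4, x_2 = -6, x_3 = -4, x_4 = -1, x_5 = 2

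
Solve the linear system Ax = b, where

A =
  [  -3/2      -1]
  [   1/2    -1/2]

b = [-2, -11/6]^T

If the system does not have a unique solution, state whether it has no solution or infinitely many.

x_1 = -2/3, x_2 = 3

Row-reduce the augmented matrix:
R1 ← R1 / (-3/2).
R2 ← R2 − 1/2·R1.
R2 ← R2 / (-5/6).
R1 ← R1 − 2/3·R2.
Reading off the reduced rows gives x_1 = -2/3, x_2 = 3.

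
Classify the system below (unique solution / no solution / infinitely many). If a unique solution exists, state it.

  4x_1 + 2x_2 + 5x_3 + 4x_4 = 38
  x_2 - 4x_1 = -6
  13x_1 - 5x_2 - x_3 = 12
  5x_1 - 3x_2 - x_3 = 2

no solution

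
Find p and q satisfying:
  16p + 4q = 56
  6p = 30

p = 5, q = -6

Row-reduce the augmented matrix:
R1 ← R1 / (16).
R2 ← R2 − 6·R1.
R2 ← R2 / (-3/2).
R1 ← R1 − 1/4·R2.
Reading off the reduced rows gives p = 5, q = -6.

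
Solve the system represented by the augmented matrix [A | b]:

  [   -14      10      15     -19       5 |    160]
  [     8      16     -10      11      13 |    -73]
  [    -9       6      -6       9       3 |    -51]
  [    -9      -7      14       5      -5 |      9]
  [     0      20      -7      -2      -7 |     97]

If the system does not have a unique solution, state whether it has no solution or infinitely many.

Row-reduce the augmented matrix:
R1 ← R1 / (-14).
R2 ← R2 − 8·R1.
R3 ← R3 + 9·R1.
R4 ← R4 + 9·R1.
R2 ← R2 / (152/7).
R1 ← R1 + 5/7·R2.
R3 ← R3 + 3/7·R2.
R4 ← R4 + 94/7·R2.
R5 ← R5 − 20·R2.
R3 ← R3 / (-1191/76).
R1 ← R1 + 85/76·R3.
R2 ← R2 + 5/76·R3.
R4 ← R4 − 66/19·R3.
R5 ← R5 + 108/19·R3.
R4 ← R4 / (34945/1588).
R1 ← R1 + 121/794·R4.
R2 ← R2 + 131/1588·R4.
R3 ← R3 + 1075/794·R4.
R5 ← R5 + 7803/794·R4.
R5 ← R5 / (-731059/34945).
R1 ← R1 − 5892/34945·R5.
R2 ← R2 − 25716/34945·R5.
R3 ← R3 − 650/6989·R5.
R4 ← R4 − 2563/34945·R5.
Reading off the reduced rows gives x_1 = 0, x_2 = 4, x_3 = 3, x_4 = -5, x_5 = -4.

x_1 = 0, x_2 = 4, x_3 = 3, x_4 = -5, x_5 = -4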